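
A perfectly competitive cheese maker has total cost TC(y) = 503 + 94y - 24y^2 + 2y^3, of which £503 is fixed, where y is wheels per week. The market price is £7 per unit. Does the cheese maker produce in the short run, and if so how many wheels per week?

Shut down

Strip out fixed cost: VC = 94y - 24y^2 + 2y^3. Then AVC = 94 - 24y + 2y^2 and MC = 94 - 48y + 6y^2.
The AVC parabola has its vertex at y = 24/4 = 6, where AVC = 94 - 24·6 + 2·6^2 = £22.
With P < min AVC (£7 < £22), every unit sold adds to the loss.
Shutting down limits the loss to fixed cost, £503.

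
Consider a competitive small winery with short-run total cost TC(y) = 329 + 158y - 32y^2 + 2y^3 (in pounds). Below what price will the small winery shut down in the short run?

The shutdown price is the minimum of AVC. VC = 158y - 32y^2 + 2y^3, so AVC = 158 - 32y + 2y^2.
dAVC/dy = -32 + 4y = 0 gives y = 8. min AVC = 158 - 32·8 + 2·8^2 = 30.
For P < £30 the firm produces nothing.

£30 per unit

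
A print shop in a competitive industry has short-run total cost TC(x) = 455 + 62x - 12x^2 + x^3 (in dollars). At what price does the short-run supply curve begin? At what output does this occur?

$26 per unit, at x = 6

The firm shuts down when price falls below the minimum of average variable cost. AVC = VC/x = 62 - 12x + x^2.
dAVC/dx = -12 + 2x = 0 gives x = 6. min AVC = 62 - 12·6 + 6^2 = 26.
The firm shuts down for any P below $26.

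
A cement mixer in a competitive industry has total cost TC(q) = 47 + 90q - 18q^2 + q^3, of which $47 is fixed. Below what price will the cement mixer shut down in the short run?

$9 per unit

The firm shuts down when price falls below the minimum of average variable cost. AVC = VC/q = 90 - 18q + q^2.
At the minimum of AVC, MC = AVC. MC = 90 - 36q + 3q^2; setting MC = AVC gives 2q^2 - 18q = 0, so q = 9. min AVC = 9.
So the shutdown price is $9.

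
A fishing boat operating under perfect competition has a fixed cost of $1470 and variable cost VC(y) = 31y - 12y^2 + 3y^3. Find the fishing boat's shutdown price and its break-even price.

Shutdown price = min AVC. AVC = 31 - 12y + 3y^2, with vertex at y = 2 and minimum $19.
ATC = 1470/y + 31 - 12y + 3y^2. Setting dATC/dy = −1470/y^2 − 12 + 6y = 0 gives y = 7 (since 6·7^3 − 12·7^2 = 1470).
min ATC = 1470/7 + 31 − 12·7 + 3·7^2 = $304. That is the break-even price.
For $19 ≤ P < $304 the firm produces at a loss; below $19 it shuts down.

Shutdown price = $19; break-even price = $304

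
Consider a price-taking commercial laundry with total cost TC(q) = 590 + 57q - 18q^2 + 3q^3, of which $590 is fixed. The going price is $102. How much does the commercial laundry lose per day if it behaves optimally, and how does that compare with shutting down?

Profit = -$290 at q = 5

AVC = 57 - 18q + 3q^2; min AVC = $30 at q = 3. Since P = $102 ≥ min AVC, the firm produces.
MC = 57 - 36q + 9q^2. Setting P = MC and taking the root on the rising branch gives q* = 5.
TR = 102·5 = 510. TC = 590 + 210 = 800. Profit = 510 − 800 = -$290.
That loss of $290 beats the $590 the firm would lose by shutting down; producing recovers $300 of fixed cost.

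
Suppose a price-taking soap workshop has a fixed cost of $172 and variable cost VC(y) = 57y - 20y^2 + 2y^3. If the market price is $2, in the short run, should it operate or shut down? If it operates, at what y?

Strip out fixed cost: VC = 57y - 20y^2 + 2y^3. Then AVC = 57 - 20y + 2y^2 and MC = 57 - 40y + 6y^2.
AVC hits its minimum where MC = AVC, at y = 5, giving min AVC = 57 - 20·5 + 2·5^2 = $7.
Since P = $2 < min AVC = $7, price fails to cover variable cost at any output.
The firm minimizes its loss by shutting down and losing only its fixed cost of $172.

Shut down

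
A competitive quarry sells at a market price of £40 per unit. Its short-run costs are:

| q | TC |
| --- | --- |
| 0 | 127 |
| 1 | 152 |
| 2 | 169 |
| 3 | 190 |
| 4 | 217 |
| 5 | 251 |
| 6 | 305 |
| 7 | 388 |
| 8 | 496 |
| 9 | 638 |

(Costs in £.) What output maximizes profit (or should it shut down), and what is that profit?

q = 5; profit = -£51

Compute π = P·q − TC at each output: q=0: -127; q=1: -112; q=2: -89; q=3: -70; q=4: -57; q=5: -51; q=6: -65; q=7: -108; q=8: -176; q=9: -278.
Profit is maximized at q = 5. AVC there is 124/5 = £24.80 ≤ P, so producing beats shutting down (which would give -£127).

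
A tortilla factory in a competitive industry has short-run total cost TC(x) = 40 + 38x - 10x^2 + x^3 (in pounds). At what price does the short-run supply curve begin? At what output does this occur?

The shutdown price is the minimum of AVC. VC = 38x - 10x^2 + x^3, so AVC = 38 - 10x + x^2.
dAVC/dx = -10 + 2x = 0 gives x = 5. min AVC = 38 - 10·5 + 5^2 = 13.
For P < £13 the firm produces nothing.

£13 per unit, at x = 5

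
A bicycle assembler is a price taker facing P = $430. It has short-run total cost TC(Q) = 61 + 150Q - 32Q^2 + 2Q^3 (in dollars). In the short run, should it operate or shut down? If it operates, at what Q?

Variable cost is VC = 150Q - 32Q^2 + 2Q^3, so AVC = VC/Q = 150 - 32Q + 2Q^2 and MC = dTC/dQ = 150 - 64Q + 6Q^2.
AVC hits its minimum where MC = AVC, at Q = 8, giving min AVC = 150 - 32·8 + 2·8^2 = $22.
P = $430 exceeds min AVC = $22, so the firm stays open.
Solving P = MC: -280 - 64Q + 6Q^2 = 0 ⇒ Q = -10/3 or 14. On the upward-sloping branch, Q* = 14.
Check: AVC at Q = 14 is $94 ≤ P, so revenue covers variable cost.
Profit = P·Q − TC = 430·14 − 1377 = $4643.

Produce at Q = 14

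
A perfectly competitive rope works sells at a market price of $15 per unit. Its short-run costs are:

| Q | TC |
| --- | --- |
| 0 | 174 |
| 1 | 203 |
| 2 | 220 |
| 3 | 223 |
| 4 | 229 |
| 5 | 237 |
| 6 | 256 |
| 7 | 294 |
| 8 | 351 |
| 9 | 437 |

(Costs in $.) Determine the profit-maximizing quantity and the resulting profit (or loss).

Tabulate TR − TC: Q=0: -174; Q=1: -188; Q=2: -190; Q=3: -178; Q=4: -169; Q=5: -162; Q=6: -166; Q=7: -189; Q=8: -231; Q=9: -302.
Profit is maximized at Q = 5. AVC there is 63/5 = $12.60 ≤ P, so producing beats shutting down (which would give -$174).

Q = 5; profit = -$162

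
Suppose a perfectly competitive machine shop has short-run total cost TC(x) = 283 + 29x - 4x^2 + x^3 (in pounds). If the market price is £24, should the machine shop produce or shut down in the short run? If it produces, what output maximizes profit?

Strip out fixed cost: VC = 29x - 4x^2 + x^3. Then AVC = 29 - 4x + x^2 and MC = 29 - 8x + 3x^2.
AVC hits its minimum where MC = AVC, at x = 2, giving min AVC = 29 - 4·2 + 2^2 = £25.
P = £24 lies below min AVC = £25; no output level covers variable cost.
Best response: produce nothing and absorb the £283 fixed cost.

Shut down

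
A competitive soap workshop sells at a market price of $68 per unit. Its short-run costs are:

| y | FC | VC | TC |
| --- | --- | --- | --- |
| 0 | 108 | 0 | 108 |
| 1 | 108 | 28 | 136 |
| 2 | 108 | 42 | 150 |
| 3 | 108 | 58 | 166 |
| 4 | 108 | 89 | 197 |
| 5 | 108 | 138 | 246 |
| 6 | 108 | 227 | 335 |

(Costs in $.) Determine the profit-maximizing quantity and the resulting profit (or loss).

y = 5; profit = $94

Compute π = P·y − TC at each output: y=0: -108; y=1: -68; y=2: -14; y=3: 38; y=4: 75; y=5: 94; y=6: 73.
Profit is maximized at y = 5. AVC there is 138/5 = $27.60 ≤ P, so producing beats shutting down (which would give -$108).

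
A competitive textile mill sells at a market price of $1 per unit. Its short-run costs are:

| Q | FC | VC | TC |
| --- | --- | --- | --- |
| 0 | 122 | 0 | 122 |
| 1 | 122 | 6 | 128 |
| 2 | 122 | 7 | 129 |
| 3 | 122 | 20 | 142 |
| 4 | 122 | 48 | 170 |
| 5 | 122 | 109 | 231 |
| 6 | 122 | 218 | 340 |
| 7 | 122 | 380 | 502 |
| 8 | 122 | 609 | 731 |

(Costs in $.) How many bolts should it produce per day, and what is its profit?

Tabulate TR − TC: Q=0: -122; Q=1: -127; Q=2: -127; Q=3: -139; Q=4: -166; Q=5: -226; Q=6: -334; Q=7: -495; Q=8: -723.
Profit is highest at Q = 0. Equivalently, the lowest AVC in the table is 7/2 ≈ $3.50 at Q = 2, and P = $1 falls below it — price never covers variable cost, so the firm shuts down and loses only its fixed cost.

Q = 0 (shut down); profit = -$122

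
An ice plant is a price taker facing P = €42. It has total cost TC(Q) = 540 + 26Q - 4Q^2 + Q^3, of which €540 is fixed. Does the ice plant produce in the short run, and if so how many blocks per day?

Variable cost is VC = 26Q - 4Q^2 + Q^3, so AVC = VC/Q = 26 - 4Q + Q^2 and MC = dTC/dQ = 26 - 8Q + 3Q^2.
AVC hits its minimum where MC = AVC, at Q = 2, giving min AVC = 26 - 4·2 + 2^2 = €22.
P = €42 exceeds min AVC = €22, so the firm stays open.
P = MC gives -16 - 8Q + 3Q^2 = 0, with roots -4/3 and 4. Take the larger (rising MC): Q* = 4.
Check: AVC at Q = 4 is €26 ≤ P, so revenue covers variable cost.
Profit = P·Q − TC = 42·4 − 644 = -€476, a loss, but smaller than the €540 fixed cost the firm would lose by shutting down.

Produce at Q = 4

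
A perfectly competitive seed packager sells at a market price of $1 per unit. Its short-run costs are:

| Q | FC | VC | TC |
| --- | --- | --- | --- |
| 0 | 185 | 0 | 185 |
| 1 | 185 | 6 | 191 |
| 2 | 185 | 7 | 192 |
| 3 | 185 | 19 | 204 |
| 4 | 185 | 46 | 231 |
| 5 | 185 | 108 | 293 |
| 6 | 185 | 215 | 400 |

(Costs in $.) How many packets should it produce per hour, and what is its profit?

Q = 0 (shut down); profit = -$185

Compute π = P·Q − TC at each output: Q=0: -185; Q=1: -190; Q=2: -190; Q=3: -201; Q=4: -227; Q=5: -288; Q=6: -394.
Profit is highest at Q = 0. Equivalently, the lowest AVC in the table is 7/2 ≈ $3.50 at Q = 2, and P = $1 falls below it — price never covers variable cost, so the firm shuts down and loses only its fixed cost.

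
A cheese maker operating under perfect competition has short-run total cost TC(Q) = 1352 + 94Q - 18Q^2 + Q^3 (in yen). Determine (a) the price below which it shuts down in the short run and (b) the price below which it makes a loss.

Shutdown price = ¥13; break-even price = ¥133

AVC = 94 - 18Q + Q^2; minimized at Q = 9, giving min AVC = ¥13. That is the shutdown price.
ATC = 1352/Q + 94 - 18Q + Q^2. Setting dATC/dQ = −1352/Q^2 − 18 + 2Q = 0 gives Q = 13 (since 2·13^3 − 18·13^2 = 1352).
min ATC = 1352/13 + 94 − 18·13 + 13^2 = ¥133. That is the break-even price.
Between these two prices the firm operates at a loss; above ¥133 it earns a profit.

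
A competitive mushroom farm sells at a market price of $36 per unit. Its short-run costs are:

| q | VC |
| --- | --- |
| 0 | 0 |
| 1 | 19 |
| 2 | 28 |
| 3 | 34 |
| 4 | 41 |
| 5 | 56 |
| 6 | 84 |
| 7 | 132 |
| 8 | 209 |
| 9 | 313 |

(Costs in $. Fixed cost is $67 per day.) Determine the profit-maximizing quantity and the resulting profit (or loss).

q = 6; profit = $65

Tabulate TR − TC: q=0: -67; q=1: -50; q=2: -23; q=3: 7; q=4: 36; q=5: 57; q=6: 65; q=7: 53; q=8: 12; q=9: -56.
Profit is maximized at q = 6. AVC there is 84/6 = $14 ≤ P, so producing beats shutting down (which would give -$67).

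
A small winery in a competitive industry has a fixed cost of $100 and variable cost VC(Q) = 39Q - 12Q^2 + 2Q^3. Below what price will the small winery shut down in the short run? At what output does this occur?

The shutdown price is the minimum of AVC. VC = 39Q - 12Q^2 + 2Q^3, so AVC = 39 - 12Q + 2Q^2.
dAVC/dQ = -12 + 4Q = 0 gives Q = 3. min AVC = 39 - 12·3 + 2·3^2 = 21.
The firm shuts down for any P below $21.

$21 per unit, at Q = 3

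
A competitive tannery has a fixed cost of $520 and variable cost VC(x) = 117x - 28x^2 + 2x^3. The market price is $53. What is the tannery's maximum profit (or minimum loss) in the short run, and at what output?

AVC = 117 - 28x + 2x^2 has its minimum $19 at x = 7; price $53 clears that bar, so the firm operates.
With MC = 117 - 56x + 6x^2, P = MC on the upward-sloping part at x* = 8.
TR = 53·8 = 424. TC = 520 + 168 = 688. Profit = 424 − 688 = -$264.
By producing, the firm covers all variable cost plus $256 of fixed cost; shutting down would lose the full $520.

Profit = -$264 at x = 8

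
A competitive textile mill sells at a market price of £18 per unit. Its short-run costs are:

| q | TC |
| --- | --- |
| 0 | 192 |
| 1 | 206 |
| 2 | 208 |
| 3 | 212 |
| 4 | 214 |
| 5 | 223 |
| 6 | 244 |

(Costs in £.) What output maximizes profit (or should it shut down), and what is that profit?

Compute π = P·q − TC at each output: q=0: -192; q=1: -188; q=2: -172; q=3: -158; q=4: -142; q=5: -133; q=6: -136.
Profit is maximized at q = 5. AVC there is 31/5 = £6.20 ≤ P, so producing beats shutting down (which would give -£192).

q = 5; profit = -£133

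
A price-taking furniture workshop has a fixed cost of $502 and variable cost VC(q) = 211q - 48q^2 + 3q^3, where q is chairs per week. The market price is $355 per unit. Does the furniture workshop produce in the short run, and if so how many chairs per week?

Produce at q = 12

Variable cost is VC = 211q - 48q^2 + 3q^3, so AVC = VC/q = 211 - 48q + 3q^2 and MC = dTC/dq = 211 - 96q + 9q^2.
AVC hits its minimum where MC = AVC, at q = 8, giving min AVC = 211 - 48·8 + 3·8^2 = $19.
Because $355 ≥ $19, revenue can cover variable cost; the firm operates.
Solving P = MC: -144 - 96q + 9q^2 = 0 ⇒ q = -4/3 or 12. On the upward-sloping branch, q* = 12.
Check: AVC at q = 12 is $67 ≤ P, so revenue covers variable cost.
Profit = P·q − TC = 355·12 − 1306 = $2954.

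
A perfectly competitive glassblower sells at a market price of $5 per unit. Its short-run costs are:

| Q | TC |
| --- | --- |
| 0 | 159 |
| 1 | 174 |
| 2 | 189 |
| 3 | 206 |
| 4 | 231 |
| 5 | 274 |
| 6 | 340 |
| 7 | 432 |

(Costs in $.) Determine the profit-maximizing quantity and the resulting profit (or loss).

Tabulate TR − TC: Q=0: -159; Q=1: -169; Q=2: -179; Q=3: -191; Q=4: -211; Q=5: -249; Q=6: -310; Q=7: -397.
Profit is highest at Q = 0. Equivalently, the lowest AVC in the table is 15/1 ≈ $15 at Q = 1, and P = $5 falls below it — price never covers variable cost, so the firm shuts down and loses only its fixed cost.

Q = 0 (shut down); profit = -$159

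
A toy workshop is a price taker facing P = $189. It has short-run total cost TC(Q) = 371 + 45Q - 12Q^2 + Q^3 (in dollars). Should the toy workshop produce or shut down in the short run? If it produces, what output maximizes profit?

From TC, MC = TC'(Q) = 45 - 24Q + 3Q^2 and AVC = VC/Q = 45 - 12Q + Q^2.
The AVC parabola has its vertex at Q = 12/2 = 6, where AVC = 45 - 12·6 + 6^2 = $9.
P = $189 exceeds min AVC = $9, so the firm stays open.
Solving P = MC: -144 - 24Q + 3Q^2 = 0 ⇒ Q = -4 or 12. On the upward-sloping branch, Q* = 12.
Check: AVC at Q = 12 is $45 ≤ P, so revenue covers variable cost.
Profit = P·Q − TC = 189·12 − 911 = $1357.

Produce at Q = 12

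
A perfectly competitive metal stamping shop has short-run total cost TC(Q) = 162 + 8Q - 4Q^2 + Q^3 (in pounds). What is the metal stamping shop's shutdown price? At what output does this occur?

£4 per unit, at Q = 2

Short-run supply begins at min AVC. From VC = 8Q - 4Q^2 + Q^3, AVC = 8 - 4Q + Q^2.
dAVC/dQ = -4 + 2Q = 0 gives Q = 2. min AVC = 8 - 4·2 + 2^2 = 4.
For P < £4 the firm produces nothing.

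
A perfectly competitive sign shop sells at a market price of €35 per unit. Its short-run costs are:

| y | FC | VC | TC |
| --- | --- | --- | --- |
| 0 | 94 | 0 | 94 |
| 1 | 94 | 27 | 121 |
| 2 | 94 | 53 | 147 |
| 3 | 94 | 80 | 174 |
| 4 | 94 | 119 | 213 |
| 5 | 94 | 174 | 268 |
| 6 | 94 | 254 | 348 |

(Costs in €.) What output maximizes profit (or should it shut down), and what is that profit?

y = 3; profit = -€69

Profit at each row (π = 35y − TC): y=0: -94; y=1: -86; y=2: -77; y=3: -69; y=4: -73; y=5: -93; y=6: -138.
Profit is maximized at y = 3. AVC there is 80/3 = €26.67 ≤ P, so producing beats shutting down (which would give -€94).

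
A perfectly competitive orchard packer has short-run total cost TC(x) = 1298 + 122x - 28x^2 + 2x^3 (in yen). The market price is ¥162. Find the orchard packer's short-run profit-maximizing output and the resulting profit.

AVC = 122 - 28x + 2x^2 has its minimum ¥24 at x = 7; price ¥162 clears that bar, so the firm operates.
MC = 122 - 56x + 6x^2. Setting P = MC and taking the root on the rising branch gives x* = 10.
TR = 162·10 = 1620. TC = 1298 + 420 = 1718. Profit = 1620 − 1718 = -¥98.
Shutting down would mean losing the fixed cost of ¥1298, so operating at a loss of ¥98 is better by ¥1200.

Profit = -¥98 at x = 10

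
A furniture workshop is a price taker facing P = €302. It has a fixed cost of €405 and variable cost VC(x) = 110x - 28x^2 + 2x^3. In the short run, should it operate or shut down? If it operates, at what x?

From TC, MC = TC'(x) = 110 - 56x + 6x^2 and AVC = VC/x = 110 - 28x + 2x^2.
The AVC parabola has its vertex at x = 28/4 = 7, where AVC = 110 - 28·7 + 2·7^2 = €12.
Since P = €302 ≥ min AVC = €12, price covers variable cost and the firm should produce.
Set P = MC: 302 = 110 - 56x + 6x^2 → -192 - 56x + 6x^2 = 0. The roots are x = -8/3 and x = 12; the profit-maximizing output is on the rising part of MC, so x* = 12.
Check: AVC at x = 12 is €62 ≤ P, so revenue covers variable cost.
Profit = P·x − TC = 302·12 − 1149 = €2475.

Produce at x = 12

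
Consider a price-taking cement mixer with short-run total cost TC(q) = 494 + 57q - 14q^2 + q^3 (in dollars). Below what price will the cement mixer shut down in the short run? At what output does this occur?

$8 per unit, at q = 7

The firm shuts down when price falls below the minimum of average variable cost. AVC = VC/q = 57 - 14q + q^2.
dAVC/dq = -14 + 2q = 0 gives q = 7. min AVC = 57 - 14·7 + 7^2 = 8.
So the shutdown price is $8.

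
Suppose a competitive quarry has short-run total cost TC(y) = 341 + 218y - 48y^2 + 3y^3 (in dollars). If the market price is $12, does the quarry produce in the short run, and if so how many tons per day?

Strip out fixed cost: VC = 218y - 48y^2 + 3y^3. Then AVC = 218 - 48y + 3y^2 and MC = 218 - 96y + 9y^2.
AVC is minimized where dAVC/dy = -48 + 6y = 0, at y = 8; min AVC = 218 - 48·8 + 3·8^2 = $26.
With P < min AVC ($12 < $26), every unit sold adds to the loss.
Best response: produce nothing and absorb the $341 fixed cost.

Shut down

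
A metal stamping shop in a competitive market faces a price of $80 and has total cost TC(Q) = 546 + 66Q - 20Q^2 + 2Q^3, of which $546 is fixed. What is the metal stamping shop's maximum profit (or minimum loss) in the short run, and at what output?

AVC = 66 - 20Q + 2Q^2; min AVC = $16 at Q = 5. Since P = $80 ≥ min AVC, the firm produces.
With MC = 66 - 40Q + 6Q^2, P = MC on the upward-sloping part at Q* = 7.
TR = 80·7 = 560. TC = 546 + 168 = 714. Profit = 560 − 714 = -$154.
Shutting down would mean losing the fixed cost of $546, so operating at a loss of $154 is better by $392.

Profit = -$154 at Q = 7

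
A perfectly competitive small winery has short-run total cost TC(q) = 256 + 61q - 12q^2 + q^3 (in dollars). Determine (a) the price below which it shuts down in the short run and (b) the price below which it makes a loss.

Shutdown price = $25; break-even price = $61

Shutdown price = min AVC. AVC = 61 - 12q + q^2, with vertex at q = 6 and minimum $25.
ATC = 256/q + 61 - 12q + q^2. Setting dATC/dq = −256/q^2 − 12 + 2q = 0 gives q = 8 (since 2·8^3 − 12·8^2 = 256).
min ATC = 256/8 + 61 − 12·8 + 8^2 = $61. That is the break-even price.
Between these two prices the firm operates at a loss; above $61 it earns a profit.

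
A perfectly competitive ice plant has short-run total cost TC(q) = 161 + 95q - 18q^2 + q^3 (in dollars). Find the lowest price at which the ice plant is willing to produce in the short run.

The firm shuts down when price falls below the minimum of average variable cost. AVC = VC/q = 95 - 18q + q^2.
dAVC/dq = -18 + 2q = 0 gives q = 9. min AVC = 95 - 18·9 + 9^2 = 14.
So the shutdown price is $14.

$14 per unit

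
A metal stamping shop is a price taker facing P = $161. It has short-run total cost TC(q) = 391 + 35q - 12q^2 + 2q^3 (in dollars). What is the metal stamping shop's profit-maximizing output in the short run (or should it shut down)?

From TC, MC = TC'(q) = 35 - 24q + 6q^2 and AVC = VC/q = 35 - 12q + 2q^2.
AVC is minimized where dAVC/dq = -12 + 4q = 0, at q = 3; min AVC = 35 - 12·3 + 2·3^2 = $17.
Because $161 ≥ $17, revenue can cover variable cost; the firm operates.
P = MC gives -126 - 24q + 6q^2 = 0, with roots -3 and 7. Take the larger (rising MC): q* = 7.
Check: AVC at q = 7 is $49 ≤ P, so revenue covers variable cost.
Profit = P·q − TC = 161·7 − 734 = $393.

Produce at q = 7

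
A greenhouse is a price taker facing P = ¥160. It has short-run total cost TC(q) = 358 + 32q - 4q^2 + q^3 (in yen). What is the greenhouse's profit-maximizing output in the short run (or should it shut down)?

Variable cost is VC = 32q - 4q^2 + q^3, so AVC = VC/q = 32 - 4q + q^2 and MC = dTC/dq = 32 - 8q + 3q^2.
AVC is minimized where dAVC/dq = -4 + 2q = 0, at q = 2; min AVC = 32 - 4·2 + 2^2 = ¥28.
Because ¥160 ≥ ¥28, revenue can cover variable cost; the firm operates.
Solving P = MC: -128 - 8q + 3q^2 = 0 ⇒ q = -16/3 or 8. On the upward-sloping branch, q* = 8.
Check: AVC at q = 8 is ¥64 ≤ P, so revenue covers variable cost.
Profit = P·q − TC = 160·8 − 870 = ¥410.

Produce at q = 8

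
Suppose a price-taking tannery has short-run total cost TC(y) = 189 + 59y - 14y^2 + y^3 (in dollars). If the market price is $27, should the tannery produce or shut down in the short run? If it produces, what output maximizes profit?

Produce at y = 8

Strip out fixed cost: VC = 59y - 14y^2 + y^3. Then AVC = 59 - 14y + y^2 and MC = 59 - 28y + 3y^2.
The AVC parabola has its vertex at y = 14/2 = 7, where AVC = 59 - 14·7 + 7^2 = $10.
P = $27 exceeds min AVC = $10, so the firm stays open.
P = MC gives 32 - 28y + 3y^2 = 0, with roots 4/3 and 8. Take the larger (rising MC): y* = 8.
Check: AVC at y = 8 is $11 ≤ P, so revenue covers variable cost.
Profit = P·y − TC = 27·8 − 277 = -$61, a loss, but smaller than the $189 fixed cost the firm would lose by shutting down.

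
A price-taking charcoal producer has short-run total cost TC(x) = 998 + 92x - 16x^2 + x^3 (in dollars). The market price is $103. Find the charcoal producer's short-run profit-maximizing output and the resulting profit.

Profit = -$272 at x = 11

AVC = 92 - 16x + x^2 has its minimum $28 at x = 8; price $103 clears that bar, so the firm operates.
With MC = 92 - 32x + 3x^2, P = MC on the upward-sloping part at x* = 11.
TR = 103·11 = 1133. TC = 998 + 407 = 1405. Profit = 1133 − 1405 = -$272.
Shutting down would mean losing the fixed cost of $998, so operating at a loss of $272 is better by $726.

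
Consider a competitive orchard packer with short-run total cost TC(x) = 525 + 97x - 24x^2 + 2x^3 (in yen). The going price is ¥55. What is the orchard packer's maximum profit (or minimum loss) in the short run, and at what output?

Profit = -¥329 at x = 7

AVC = 97 - 24x + 2x^2 has its minimum ¥25 at x = 6; price ¥55 clears that bar, so the firm operates.
With MC = 97 - 48x + 6x^2, P = MC on the upward-sloping part at x* = 7.
TR = 55·7 = 385. TC = 525 + 189 = 714. Profit = 385 − 714 = -¥329.
Shutting down would mean losing the fixed cost of ¥525, so operating at a loss of ¥329 is better by ¥196.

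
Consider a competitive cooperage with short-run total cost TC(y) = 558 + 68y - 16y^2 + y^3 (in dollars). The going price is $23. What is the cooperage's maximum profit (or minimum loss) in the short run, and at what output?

AVC = 68 - 16y + y^2 has its minimum $4 at y = 8; price $23 clears that bar, so the firm operates.
MC = 68 - 32y + 3y^2. Setting P = MC and taking the root on the rising branch gives y* = 9.
TR = 23·9 = 207. TC = 558 + 45 = 603. Profit = 207 − 603 = -$396.
By producing, the firm covers all variable cost plus $162 of fixed cost; shutting down would lose the full $558.

Profit = -$396 at y = 9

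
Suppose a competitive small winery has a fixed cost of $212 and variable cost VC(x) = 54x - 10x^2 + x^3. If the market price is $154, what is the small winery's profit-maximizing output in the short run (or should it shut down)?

Variable cost is VC = 54x - 10x^2 + x^3, so AVC = VC/x = 54 - 10x + x^2 and MC = dTC/dx = 54 - 20x + 3x^2.
The AVC parabola has its vertex at x = 10/2 = 5, where AVC = 54 - 10·5 + 5^2 = $29.
P = $154 exceeds min AVC = $29, so the firm stays open.
Solving P = MC: -100 - 20x + 3x^2 = 0 ⇒ x = -10/3 or 10. On the upward-sloping branch, x* = 10.
Check: AVC at x = 10 is $54 ≤ P, so revenue covers variable cost.
Profit = P·x − TC = 154·10 − 752 = $788.

Produce at x = 10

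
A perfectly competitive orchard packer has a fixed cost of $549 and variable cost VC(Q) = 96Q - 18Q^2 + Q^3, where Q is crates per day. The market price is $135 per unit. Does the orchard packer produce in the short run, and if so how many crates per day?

Strip out fixed cost: VC = 96Q - 18Q^2 + Q^3. Then AVC = 96 - 18Q + Q^2 and MC = 96 - 36Q + 3Q^2.
The AVC parabola has its vertex at Q = 18/2 = 9, where AVC = 96 - 18·9 + 9^2 = $15.
Since P = $135 ≥ min AVC = $15, price covers variable cost and the firm should produce.
P = MC gives -39 - 36Q + 3Q^2 = 0, with roots -1 and 13. Take the larger (rising MC): Q* = 13.
Check: AVC at Q = 13 is $31 ≤ P, so revenue covers variable cost.
Profit = P·Q − TC = 135·13 − 952 = $803.

Produce at Q = 13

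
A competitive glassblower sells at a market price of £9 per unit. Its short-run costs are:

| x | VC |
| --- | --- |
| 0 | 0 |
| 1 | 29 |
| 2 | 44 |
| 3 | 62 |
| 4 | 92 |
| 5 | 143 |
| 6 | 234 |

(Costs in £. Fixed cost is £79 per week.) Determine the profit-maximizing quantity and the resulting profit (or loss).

Profit at each row (π = 9x − TC): x=0: -79; x=1: -99; x=2: -105; x=3: -114; x=4: -135; x=5: -177; x=6: -259.
Profit is highest at x = 0. Equivalently, the lowest AVC in the table is 62/3 ≈ £20.67 at x = 3, and P = £9 falls below it — price never covers variable cost, so the firm shuts down and loses only its fixed cost.

x = 0 (shut down); profit = -£79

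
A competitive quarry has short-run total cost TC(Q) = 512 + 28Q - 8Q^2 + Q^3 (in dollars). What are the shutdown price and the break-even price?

Shutdown price = min AVC. AVC = 28 - 8Q + Q^2, with vertex at Q = 4 and minimum $12.
ATC = 512/Q + 28 - 8Q + Q^2. Setting dATC/dQ = −512/Q^2 − 8 + 2Q = 0 gives Q = 8 (since 2·8^3 − 8·8^2 = 512).
min ATC = 512/8 + 28 − 8·8 + 8^2 = $92. That is the break-even price.
Between these two prices the firm operates at a loss; above $92 it earns a profit.

Shutdown price = $12; break-even price = $92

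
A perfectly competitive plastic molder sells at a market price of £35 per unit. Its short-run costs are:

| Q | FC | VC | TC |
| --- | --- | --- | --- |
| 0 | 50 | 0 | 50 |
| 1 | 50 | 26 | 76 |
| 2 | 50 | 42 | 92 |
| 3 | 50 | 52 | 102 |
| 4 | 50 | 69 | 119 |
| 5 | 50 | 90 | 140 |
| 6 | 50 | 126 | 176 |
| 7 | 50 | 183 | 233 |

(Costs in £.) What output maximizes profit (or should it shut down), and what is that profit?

Q = 5; profit = £35

Tabulate TR − TC: Q=0: -50; Q=1: -41; Q=2: -22; Q=3: 3; Q=4: 21; Q=5: 35; Q=6: 34; Q=7: 12.
Profit is maximized at Q = 5. AVC there is 90/5 = £18 ≤ P, so producing beats shutting down (which would give -£50).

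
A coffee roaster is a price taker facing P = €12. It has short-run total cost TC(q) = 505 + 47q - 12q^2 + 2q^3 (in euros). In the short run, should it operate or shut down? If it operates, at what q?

Variable cost is VC = 47q - 12q^2 + 2q^3, so AVC = VC/q = 47 - 12q + 2q^2 and MC = dTC/dq = 47 - 24q + 6q^2.
The AVC parabola has its vertex at q = 12/4 = 3, where AVC = 47 - 12·3 + 2·3^2 = €29.
Since P = €12 < min AVC = €29, price fails to cover variable cost at any output.
Best response: produce nothing and absorb the €505 fixed cost.

Shut down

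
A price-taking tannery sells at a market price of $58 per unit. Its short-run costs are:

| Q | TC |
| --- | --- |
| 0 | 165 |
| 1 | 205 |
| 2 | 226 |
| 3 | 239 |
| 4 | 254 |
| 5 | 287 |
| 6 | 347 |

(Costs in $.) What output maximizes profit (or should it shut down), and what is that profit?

Q = 5; profit = $3

Tabulate TR − TC: Q=0: -165; Q=1: -147; Q=2: -110; Q=3: -65; Q=4: -22; Q=5: 3; Q=6: 1.
Profit is maximized at Q = 5. AVC there is 122/5 = $24.40 ≤ P, so producing beats shutting down (which would give -$165).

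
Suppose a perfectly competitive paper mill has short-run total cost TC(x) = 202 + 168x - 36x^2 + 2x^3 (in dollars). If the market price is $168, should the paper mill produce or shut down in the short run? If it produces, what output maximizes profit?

Strip out fixed cost: VC = 168x - 36x^2 + 2x^3. Then AVC = 168 - 36x + 2x^2 and MC = 168 - 72x + 6x^2.
AVC is minimized where dAVC/dx = -36 + 4x = 0, at x = 9; min AVC = 168 - 36·9 + 2·9^2 = $6.
Since P = $168 ≥ min AVC = $6, price covers variable cost and the firm should produce.
P = MC gives -72x + 6x^2 = 0, with roots 0 and 12. Take the larger (rising MC): x* = 12.
Check: AVC at x = 12 is $24 ≤ P, so revenue covers variable cost.
Profit = P·x − TC = 168·12 − 490 = $1526.

Produce at x = 12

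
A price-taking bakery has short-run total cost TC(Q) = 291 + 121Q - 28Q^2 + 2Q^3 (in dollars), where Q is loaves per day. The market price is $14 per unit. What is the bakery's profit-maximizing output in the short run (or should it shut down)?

From TC, MC = TC'(Q) = 121 - 56Q + 6Q^2 and AVC = VC/Q = 121 - 28Q + 2Q^2.
The AVC parabola has its vertex at Q = 28/4 = 7, where AVC = 121 - 28·7 + 2·7^2 = $23.
Since P = $14 < min AVC = $23, price fails to cover variable cost at any output.
Best response: produce nothing and absorb the $291 fixed cost.

Shut down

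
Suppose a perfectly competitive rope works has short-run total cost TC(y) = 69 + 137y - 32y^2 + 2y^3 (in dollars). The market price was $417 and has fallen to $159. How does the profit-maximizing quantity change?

Output falls from 14 to 11

MC = 137 - 64y + 6y^2; the shutdown threshold is min AVC = $9 (at y = 8).
At P = $417 ≥ min AVC, set P = MC on the rising branch: y = 14.
At P = $159 ≥ min AVC, set P = MC: y = 11. The firm stays open but cuts output.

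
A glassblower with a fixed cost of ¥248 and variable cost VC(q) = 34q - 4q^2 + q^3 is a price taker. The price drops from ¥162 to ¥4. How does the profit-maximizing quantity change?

Output falls from 8 to 0 (the firm shuts down)

AVC = 34 - 4q + q^2, minimized at q = 2 where min AVC = ¥30. MC = 34 - 8q + 3q^2.
At P = ¥162 ≥ min AVC, set P = MC on the rising branch: q = 8.
At P = ¥4 < min AVC = ¥30, price no longer covers variable cost at any output, so the firm shuts down: q = 0.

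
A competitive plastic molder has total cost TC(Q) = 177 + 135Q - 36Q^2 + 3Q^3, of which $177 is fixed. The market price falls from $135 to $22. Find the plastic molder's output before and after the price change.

Output falls from 8 to 0 (the firm shuts down)

AVC = 135 - 36Q + 3Q^2, minimized at Q = 6 where min AVC = $27. MC = 135 - 72Q + 9Q^2.
With P = $135 above the shutdown price, P = MC gives Q = 8.
At P = $22 < min AVC = $27, price no longer covers variable cost at any output, so the firm shuts down: Q = 0.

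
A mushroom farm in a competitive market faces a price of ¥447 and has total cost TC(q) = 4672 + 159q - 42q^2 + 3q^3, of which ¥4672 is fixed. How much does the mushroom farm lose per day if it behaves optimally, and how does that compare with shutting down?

AVC = 159 - 42q + 3q^2 has its minimum ¥12 at q = 7; price ¥447 clears that bar, so the firm operates.
With MC = 159 - 84q + 9q^2, P = MC on the upward-sloping part at q* = 12.
TR = 447·12 = 5364. TC = 4672 + 1044 = 5716. Profit = 5364 − 5716 = -¥352.
By producing, the firm covers all variable cost plus ¥4320 of fixed cost; shutting down would lose the full ¥4672.

Profit = -¥352 at q = 12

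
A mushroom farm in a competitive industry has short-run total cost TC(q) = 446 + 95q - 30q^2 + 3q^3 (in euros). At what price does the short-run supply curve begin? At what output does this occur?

€20 per unit, at q = 5

The shutdown price is the minimum of AVC. VC = 95q - 30q^2 + 3q^3, so AVC = 95 - 30q + 3q^2.
At the minimum of AVC, MC = AVC. MC = 95 - 60q + 9q^2; setting MC = AVC gives 6q^2 - 30q = 0, so q = 5. min AVC = 20.
So the shutdown price is €20.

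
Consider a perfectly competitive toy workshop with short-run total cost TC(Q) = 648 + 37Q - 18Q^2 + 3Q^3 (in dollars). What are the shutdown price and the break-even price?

AVC = 37 - 18Q + 3Q^2; minimized at Q = 3, giving min AVC = $10. That is the shutdown price.
ATC = 648/Q + 37 - 18Q + 3Q^2. Setting dATC/dQ = −648/Q^2 − 18 + 6Q = 0 gives Q = 6 (since 6·6^3 − 18·6^2 = 648).
min ATC = 648/6 + 37 − 18·6 + 3·6^2 = $145. That is the break-even price.
Between these two prices the firm operates at a loss; above $145 it earns a profit.

Shutdown price = $10; break-even price = $145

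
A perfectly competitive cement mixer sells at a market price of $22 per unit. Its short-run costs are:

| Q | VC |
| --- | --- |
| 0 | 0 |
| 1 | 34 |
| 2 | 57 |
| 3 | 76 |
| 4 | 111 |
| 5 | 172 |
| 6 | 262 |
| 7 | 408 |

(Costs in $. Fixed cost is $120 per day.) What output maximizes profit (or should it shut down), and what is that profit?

Profit at each row (π = 22Q − TC): Q=0: -120; Q=1: -132; Q=2: -133; Q=3: -130; Q=4: -143; Q=5: -182; Q=6: -250; Q=7: -374.
Profit is highest at Q = 0. Equivalently, the lowest AVC in the table is 76/3 ≈ $25.33 at Q = 3, and P = $22 falls below it — price never covers variable cost, so the firm shuts down and loses only its fixed cost.

Q = 0 (shut down); profit = -$120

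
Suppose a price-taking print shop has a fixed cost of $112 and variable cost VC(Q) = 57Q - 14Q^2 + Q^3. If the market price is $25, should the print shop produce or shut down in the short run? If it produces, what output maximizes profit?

Strip out fixed cost: VC = 57Q - 14Q^2 + Q^3. Then AVC = 57 - 14Q + Q^2 and MC = 57 - 28Q + 3Q^2.
AVC is minimized where dAVC/dQ = -14 + 2Q = 0, at Q = 7; min AVC = 57 - 14·7 + 7^2 = $8.
Since P = $25 ≥ min AVC = $8, price covers variable cost and the firm should produce.
Set P = MC: 25 = 57 - 28Q + 3Q^2 → 32 - 28Q + 3Q^2 = 0. The roots are Q = 4/3 and Q = 8; the profit-maximizing output is on the rising part of MC, so Q* = 8.
Check: AVC at Q = 8 is $9 ≤ P, so revenue covers variable cost.
Profit = P·Q − TC = 25·8 − 184 = $16.

Produce at Q = 8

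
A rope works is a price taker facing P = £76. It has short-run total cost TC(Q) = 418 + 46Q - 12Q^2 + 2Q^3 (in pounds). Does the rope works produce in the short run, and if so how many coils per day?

From TC, MC = TC'(Q) = 46 - 24Q + 6Q^2 and AVC = VC/Q = 46 - 12Q + 2Q^2.
AVC is minimized where dAVC/dQ = -12 + 4Q = 0, at Q = 3; min AVC = 46 - 12·3 + 2·3^2 = £28.
P = £76 exceeds min AVC = £28, so the firm stays open.
P = MC gives -30 - 24Q + 6Q^2 = 0, with roots -1 and 5. Take the larger (rising MC): Q* = 5.
Check: AVC at Q = 5 is £36 ≤ P, so revenue covers variable cost.
Profit = P·Q − TC = 76·5 − 598 = -£218, a loss, but smaller than the £418 fixed cost the firm would lose by shutting down.

Produce at Q = 5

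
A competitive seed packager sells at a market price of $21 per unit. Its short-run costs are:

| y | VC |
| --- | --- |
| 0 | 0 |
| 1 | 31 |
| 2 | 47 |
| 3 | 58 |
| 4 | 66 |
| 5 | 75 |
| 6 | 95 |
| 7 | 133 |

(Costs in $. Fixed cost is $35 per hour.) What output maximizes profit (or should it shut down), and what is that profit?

Compute π = P·y − TC at each output: y=0: -35; y=1: -45; y=2: -40; y=3: -30; y=4: -17; y=5: -5; y=6: -4; y=7: -21.
Profit is maximized at y = 6. AVC there is 95/6 = $15.83 ≤ P, so producing beats shutting down (which would give -$35).

y = 6; profit = -$4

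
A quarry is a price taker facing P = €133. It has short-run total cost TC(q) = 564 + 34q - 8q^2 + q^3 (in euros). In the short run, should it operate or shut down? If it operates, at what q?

From TC, MC = TC'(q) = 34 - 16q + 3q^2 and AVC = VC/q = 34 - 8q + q^2.
AVC is minimized where dAVC/dq = -8 + 2q = 0, at q = 4; min AVC = 34 - 8·4 + 4^2 = €18.
Because €133 ≥ €18, revenue can cover variable cost; the firm operates.
Solving P = MC: -99 - 16q + 3q^2 = 0 ⇒ q = -11/3 or 9. On the upward-sloping branch, q* = 9.
Check: AVC at q = 9 is €43 ≤ P, so revenue covers variable cost.
Profit = P·q − TC = 133·9 − 951 = €246.

Produce at q = 9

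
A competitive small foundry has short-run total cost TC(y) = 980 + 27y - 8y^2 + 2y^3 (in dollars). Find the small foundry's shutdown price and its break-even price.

Shutdown price = min AVC. AVC = 27 - 8y + 2y^2, with vertex at y = 2 and minimum $19.
ATC = 980/y + 27 - 8y + 2y^2. Setting dATC/dy = −980/y^2 − 8 + 4y = 0 gives y = 7 (since 4·7^3 − 8·7^2 = 980).
min ATC = 980/7 + 27 − 8·7 + 2·7^2 = $209. That is the break-even price.
Between these two prices the firm operates at a loss; above $209 it earns a profit.

Shutdown price = $19; break-even price = $209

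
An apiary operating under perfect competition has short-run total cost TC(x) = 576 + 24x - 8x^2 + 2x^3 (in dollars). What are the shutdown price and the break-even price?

Shutdown price = $16; break-even price = $144

AVC = 24 - 8x + 2x^2; minimized at x = 2, giving min AVC = $16. That is the shutdown price.
ATC = 576/x + 24 - 8x + 2x^2. Setting dATC/dx = −576/x^2 − 8 + 4x = 0 gives x = 6 (since 4·6^3 − 8·6^2 = 576).
min ATC = 576/6 + 24 − 8·6 + 2·6^2 = $144. That is the break-even price.
Between these two prices the firm operates at a loss; above $144 it earns a profit.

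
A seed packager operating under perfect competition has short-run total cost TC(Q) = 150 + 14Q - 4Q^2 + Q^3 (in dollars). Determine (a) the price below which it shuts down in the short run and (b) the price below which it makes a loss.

Shutdown price = $10; break-even price = $49

Shutdown price = min AVC. AVC = 14 - 4Q + Q^2, with vertex at Q = 2 and minimum $10.
ATC = 150/Q + 14 - 4Q + Q^2. Setting dATC/dQ = −150/Q^2 − 4 + 2Q = 0 gives Q = 5 (since 2·5^3 − 4·5^2 = 150).
min ATC = 150/5 + 14 − 4·5 + 5^2 = $49. That is the break-even price.
For $10 ≤ P < $49 the firm produces at a loss; below $10 it shuts down.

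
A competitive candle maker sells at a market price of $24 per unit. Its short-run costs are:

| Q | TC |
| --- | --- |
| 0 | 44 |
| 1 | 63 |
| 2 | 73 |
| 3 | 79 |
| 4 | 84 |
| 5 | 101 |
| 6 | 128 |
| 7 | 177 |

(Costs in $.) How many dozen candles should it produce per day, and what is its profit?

Q = 5; profit = $19

Profit at each row (π = 24Q − TC): Q=0: -44; Q=1: -39; Q=2: -25; Q=3: -7; Q=4: 12; Q=5: 19; Q=6: 16; Q=7: -9.
Profit is maximized at Q = 5. AVC there is 57/5 = $11.40 ≤ P, so producing beats shutting down (which would give -$44).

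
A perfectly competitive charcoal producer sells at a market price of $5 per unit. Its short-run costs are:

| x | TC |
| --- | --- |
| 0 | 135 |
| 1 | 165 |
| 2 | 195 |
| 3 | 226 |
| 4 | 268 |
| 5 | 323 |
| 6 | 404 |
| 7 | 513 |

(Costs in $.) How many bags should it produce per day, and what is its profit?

x = 0 (shut down); profit = -$135

Profit at each row (π = 5x − TC): x=0: -135; x=1: -160; x=2: -185; x=3: -211; x=4: -248; x=5: -298; x=6: -374; x=7: -478.
Profit is highest at x = 0. Equivalently, the lowest AVC in the table is 30/1 ≈ $30 at x = 1, and P = $5 falls below it — price never covers variable cost, so the firm shuts down and loses only its fixed cost.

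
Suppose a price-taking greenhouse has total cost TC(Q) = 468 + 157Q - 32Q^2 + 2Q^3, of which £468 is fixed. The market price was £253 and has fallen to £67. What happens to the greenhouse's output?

MC = 157 - 64Q + 6Q^2; the shutdown threshold is min AVC = £29 (at Q = 8).
At P = £253 ≥ min AVC, set P = MC on the rising branch: Q = 12.
At P = £67 ≥ min AVC, set P = MC: Q = 9. The firm stays open but cuts output.

Output falls from 12 to 9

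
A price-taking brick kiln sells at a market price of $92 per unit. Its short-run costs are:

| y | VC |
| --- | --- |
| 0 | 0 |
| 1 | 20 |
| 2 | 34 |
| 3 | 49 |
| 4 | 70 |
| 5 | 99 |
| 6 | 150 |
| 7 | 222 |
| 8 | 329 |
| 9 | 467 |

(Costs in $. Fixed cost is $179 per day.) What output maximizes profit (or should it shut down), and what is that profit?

y = 7; profit = $243

Compute π = P·y − TC at each output: y=0: -179; y=1: -107; y=2: -29; y=3: 48; y=4: 119; y=5: 182; y=6: 223; y=7: 243; y=8: 228; y=9: 182.
Profit is maximized at y = 7. AVC there is 222/7 = $31.71 ≤ P, so producing beats shutting down (which would give -$179).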